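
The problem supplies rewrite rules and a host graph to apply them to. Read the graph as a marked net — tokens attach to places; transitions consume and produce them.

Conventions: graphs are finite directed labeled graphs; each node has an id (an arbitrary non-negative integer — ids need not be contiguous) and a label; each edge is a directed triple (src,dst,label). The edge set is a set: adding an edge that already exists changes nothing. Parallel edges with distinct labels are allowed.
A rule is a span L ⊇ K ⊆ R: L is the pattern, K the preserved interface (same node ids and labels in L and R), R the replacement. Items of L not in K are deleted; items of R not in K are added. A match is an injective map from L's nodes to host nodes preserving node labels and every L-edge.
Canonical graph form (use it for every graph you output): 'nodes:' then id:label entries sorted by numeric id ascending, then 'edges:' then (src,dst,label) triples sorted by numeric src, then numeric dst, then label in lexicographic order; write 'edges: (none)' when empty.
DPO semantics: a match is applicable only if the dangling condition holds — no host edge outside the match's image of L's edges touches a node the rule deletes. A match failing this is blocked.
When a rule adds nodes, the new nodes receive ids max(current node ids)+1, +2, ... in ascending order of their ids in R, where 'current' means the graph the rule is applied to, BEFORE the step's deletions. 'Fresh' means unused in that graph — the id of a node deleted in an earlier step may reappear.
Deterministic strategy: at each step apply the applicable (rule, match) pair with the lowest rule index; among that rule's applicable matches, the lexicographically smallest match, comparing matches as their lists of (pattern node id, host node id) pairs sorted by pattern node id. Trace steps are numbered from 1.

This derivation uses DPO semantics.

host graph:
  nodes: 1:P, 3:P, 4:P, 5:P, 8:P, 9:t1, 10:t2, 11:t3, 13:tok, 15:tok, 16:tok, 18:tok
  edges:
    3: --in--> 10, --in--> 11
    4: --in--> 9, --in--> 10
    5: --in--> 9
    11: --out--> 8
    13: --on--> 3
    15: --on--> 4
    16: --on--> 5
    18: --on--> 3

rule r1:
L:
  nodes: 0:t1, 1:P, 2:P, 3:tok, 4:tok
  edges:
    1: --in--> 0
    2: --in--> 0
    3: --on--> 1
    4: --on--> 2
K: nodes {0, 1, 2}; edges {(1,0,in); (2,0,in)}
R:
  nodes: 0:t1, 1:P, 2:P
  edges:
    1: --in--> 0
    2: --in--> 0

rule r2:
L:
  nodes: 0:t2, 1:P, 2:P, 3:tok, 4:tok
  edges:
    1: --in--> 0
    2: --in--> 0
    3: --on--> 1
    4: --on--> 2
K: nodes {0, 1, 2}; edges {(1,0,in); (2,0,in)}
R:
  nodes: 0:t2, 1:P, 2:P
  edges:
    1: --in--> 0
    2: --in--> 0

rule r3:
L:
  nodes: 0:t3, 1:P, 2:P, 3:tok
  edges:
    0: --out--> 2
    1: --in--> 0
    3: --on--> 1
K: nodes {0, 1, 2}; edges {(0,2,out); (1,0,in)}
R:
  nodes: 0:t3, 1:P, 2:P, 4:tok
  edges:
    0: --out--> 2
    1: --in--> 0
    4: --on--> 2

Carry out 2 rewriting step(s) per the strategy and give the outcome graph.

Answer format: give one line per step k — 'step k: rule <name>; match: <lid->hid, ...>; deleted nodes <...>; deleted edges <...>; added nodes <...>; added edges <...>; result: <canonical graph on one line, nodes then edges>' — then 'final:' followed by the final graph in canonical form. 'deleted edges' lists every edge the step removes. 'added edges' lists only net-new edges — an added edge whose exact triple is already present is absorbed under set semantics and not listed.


step 1: rule r1; match: 0->9, 1->4, 2->5, 3->15, 4->16; deleted nodes 15, 16; deleted edges (15,4,on); (16,5,on); added nodes (none); added edges (none); result: nodes: 1:P, 3:P, 4:P, 5:P, 8:P, 9:t1, 10:t2, 11:t3, 13:tok, 18:tok edges: (3,10,in); (3,11,in); (4,9,in); (4,10,in); (5,9,in); (11,8,out); (13,3,on); (18,3,on)
step 2: rule r3; match: 0->11, 1->3, 2->8, 3->13; deleted nodes 13; deleted edges (13,3,on); added nodes 19; added edges (19,8,on); result: nodes: 1:P, 3:P, 4:P, 5:P, 8:P, 9:t1, 10:t2, 11:t3, 18:tok, 19:tok edges: (3,10,in); (3,11,in); (4,9,in); (4,10,in); (5,9,in); (11,8,out); (18,3,on); (19,8,on)
final:
nodes: 1:P, 3:P, 4:P, 5:P, 8:P, 9:t1, 10:t2, 11:t3, 18:tok, 19:tok
edges: (3,10,in); (3,11,in); (4,9,in); (4,10,in); (5,9,in); (11,8,out); (18,3,on); (19,8,on)


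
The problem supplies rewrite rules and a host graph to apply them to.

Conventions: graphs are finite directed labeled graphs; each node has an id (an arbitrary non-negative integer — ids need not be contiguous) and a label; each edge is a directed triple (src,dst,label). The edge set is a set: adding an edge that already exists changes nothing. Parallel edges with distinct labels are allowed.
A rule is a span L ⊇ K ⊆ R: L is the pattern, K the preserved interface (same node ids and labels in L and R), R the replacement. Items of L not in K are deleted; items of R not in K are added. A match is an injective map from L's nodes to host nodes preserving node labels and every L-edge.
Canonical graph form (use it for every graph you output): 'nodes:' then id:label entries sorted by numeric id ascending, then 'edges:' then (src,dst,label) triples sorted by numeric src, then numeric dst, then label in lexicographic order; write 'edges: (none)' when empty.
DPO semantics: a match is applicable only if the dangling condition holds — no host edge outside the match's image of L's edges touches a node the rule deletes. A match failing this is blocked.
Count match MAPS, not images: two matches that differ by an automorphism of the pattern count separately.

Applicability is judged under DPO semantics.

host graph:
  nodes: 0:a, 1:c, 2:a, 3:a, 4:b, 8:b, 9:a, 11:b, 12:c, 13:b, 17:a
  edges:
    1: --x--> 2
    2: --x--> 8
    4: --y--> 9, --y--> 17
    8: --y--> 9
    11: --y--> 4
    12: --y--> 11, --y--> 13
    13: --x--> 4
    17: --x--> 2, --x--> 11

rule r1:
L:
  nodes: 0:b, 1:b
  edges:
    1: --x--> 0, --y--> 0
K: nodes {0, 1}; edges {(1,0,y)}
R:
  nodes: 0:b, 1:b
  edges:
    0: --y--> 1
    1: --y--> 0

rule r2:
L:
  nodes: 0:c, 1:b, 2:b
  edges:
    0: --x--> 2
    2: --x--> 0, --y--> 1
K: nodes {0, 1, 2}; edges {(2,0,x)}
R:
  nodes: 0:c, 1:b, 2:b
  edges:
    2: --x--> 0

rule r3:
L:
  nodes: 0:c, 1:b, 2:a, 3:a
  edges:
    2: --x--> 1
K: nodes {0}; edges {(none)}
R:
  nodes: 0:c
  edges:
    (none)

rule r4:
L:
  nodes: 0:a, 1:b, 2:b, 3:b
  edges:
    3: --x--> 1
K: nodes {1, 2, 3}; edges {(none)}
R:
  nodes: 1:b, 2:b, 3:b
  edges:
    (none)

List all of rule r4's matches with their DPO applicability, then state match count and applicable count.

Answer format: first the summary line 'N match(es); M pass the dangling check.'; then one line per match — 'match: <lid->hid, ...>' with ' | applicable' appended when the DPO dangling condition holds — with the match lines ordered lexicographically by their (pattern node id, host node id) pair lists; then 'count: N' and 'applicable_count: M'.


10 match(es); 4 pass the dangling check.
match: 0->0, 1->4, 2->8, 3->13 | applicable
match: 0->0, 1->4, 2->11, 3->13 | applicable
match: 0->2, 1->4, 2->8, 3->13
match: 0->2, 1->4, 2->11, 3->13
match: 0->3, 1->4, 2->8, 3->13 | applicable
match: 0->3, 1->4, 2->11, 3->13 | applicable
match: 0->9, 1->4, 2->8, 3->13
match: 0->9, 1->4, 2->11, 3->13
match: 0->17, 1->4, 2->8, 3->13
match: 0->17, 1->4, 2->11, 3->13
count: 10
applicable_count: 4


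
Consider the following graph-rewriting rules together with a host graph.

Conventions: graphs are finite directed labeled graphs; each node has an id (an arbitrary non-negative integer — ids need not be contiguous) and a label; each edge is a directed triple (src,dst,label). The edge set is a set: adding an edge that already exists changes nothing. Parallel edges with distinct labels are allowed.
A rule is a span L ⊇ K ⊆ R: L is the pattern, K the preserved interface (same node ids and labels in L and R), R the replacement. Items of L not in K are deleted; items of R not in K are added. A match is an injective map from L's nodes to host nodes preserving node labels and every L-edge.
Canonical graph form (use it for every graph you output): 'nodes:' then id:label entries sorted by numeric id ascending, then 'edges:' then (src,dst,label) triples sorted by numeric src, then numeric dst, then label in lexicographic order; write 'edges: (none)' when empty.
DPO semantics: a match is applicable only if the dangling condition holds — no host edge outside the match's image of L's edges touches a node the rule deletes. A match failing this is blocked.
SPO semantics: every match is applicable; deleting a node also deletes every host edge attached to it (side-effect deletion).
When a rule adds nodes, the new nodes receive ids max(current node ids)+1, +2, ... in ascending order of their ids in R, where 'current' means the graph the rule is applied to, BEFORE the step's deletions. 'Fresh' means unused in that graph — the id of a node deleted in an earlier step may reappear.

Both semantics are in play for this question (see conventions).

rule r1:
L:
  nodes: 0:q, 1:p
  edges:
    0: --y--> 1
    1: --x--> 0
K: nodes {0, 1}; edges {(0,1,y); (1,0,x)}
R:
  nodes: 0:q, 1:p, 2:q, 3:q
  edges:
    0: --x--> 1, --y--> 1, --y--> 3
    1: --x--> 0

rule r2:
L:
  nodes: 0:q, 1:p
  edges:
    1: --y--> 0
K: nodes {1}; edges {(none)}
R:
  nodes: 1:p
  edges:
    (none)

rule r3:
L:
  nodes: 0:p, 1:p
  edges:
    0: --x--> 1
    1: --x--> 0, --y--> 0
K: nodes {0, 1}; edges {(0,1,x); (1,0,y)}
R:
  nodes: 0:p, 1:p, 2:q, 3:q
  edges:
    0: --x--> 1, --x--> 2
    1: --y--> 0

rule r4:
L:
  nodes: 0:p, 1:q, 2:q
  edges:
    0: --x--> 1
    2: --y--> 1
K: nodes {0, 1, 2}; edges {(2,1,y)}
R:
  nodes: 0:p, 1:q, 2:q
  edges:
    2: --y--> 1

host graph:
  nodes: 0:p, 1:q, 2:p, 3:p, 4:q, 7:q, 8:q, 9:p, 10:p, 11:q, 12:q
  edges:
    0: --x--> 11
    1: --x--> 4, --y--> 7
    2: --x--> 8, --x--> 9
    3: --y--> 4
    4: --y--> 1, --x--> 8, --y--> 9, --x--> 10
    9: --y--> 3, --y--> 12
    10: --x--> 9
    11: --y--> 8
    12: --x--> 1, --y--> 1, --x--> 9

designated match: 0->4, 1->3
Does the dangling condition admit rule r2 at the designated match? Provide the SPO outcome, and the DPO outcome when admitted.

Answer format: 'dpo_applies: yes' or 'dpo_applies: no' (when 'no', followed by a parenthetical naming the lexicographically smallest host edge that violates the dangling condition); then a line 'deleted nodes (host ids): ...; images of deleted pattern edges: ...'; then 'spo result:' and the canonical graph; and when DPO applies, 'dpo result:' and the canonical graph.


dpo_applies: no
(the rule deletes node 4, which keeps host edge (1,4,x) outside the match image — the dangling condition fails, DPO blocks; SPO proceeds and side-deletes such edges)
deleted nodes (host ids): 4; images of deleted pattern edges: (3,4,y)
spo result:
nodes: 0:p, 1:q, 2:p, 3:p, 7:q, 8:q, 9:p, 10:p, 11:q, 12:q
edges: (0,11,x); (1,7,y); (2,8,x); (2,9,x); (9,3,y); (9,12,y); (10,9,x); (11,8,y); (12,1,x); (12,1,y); (12,9,x)


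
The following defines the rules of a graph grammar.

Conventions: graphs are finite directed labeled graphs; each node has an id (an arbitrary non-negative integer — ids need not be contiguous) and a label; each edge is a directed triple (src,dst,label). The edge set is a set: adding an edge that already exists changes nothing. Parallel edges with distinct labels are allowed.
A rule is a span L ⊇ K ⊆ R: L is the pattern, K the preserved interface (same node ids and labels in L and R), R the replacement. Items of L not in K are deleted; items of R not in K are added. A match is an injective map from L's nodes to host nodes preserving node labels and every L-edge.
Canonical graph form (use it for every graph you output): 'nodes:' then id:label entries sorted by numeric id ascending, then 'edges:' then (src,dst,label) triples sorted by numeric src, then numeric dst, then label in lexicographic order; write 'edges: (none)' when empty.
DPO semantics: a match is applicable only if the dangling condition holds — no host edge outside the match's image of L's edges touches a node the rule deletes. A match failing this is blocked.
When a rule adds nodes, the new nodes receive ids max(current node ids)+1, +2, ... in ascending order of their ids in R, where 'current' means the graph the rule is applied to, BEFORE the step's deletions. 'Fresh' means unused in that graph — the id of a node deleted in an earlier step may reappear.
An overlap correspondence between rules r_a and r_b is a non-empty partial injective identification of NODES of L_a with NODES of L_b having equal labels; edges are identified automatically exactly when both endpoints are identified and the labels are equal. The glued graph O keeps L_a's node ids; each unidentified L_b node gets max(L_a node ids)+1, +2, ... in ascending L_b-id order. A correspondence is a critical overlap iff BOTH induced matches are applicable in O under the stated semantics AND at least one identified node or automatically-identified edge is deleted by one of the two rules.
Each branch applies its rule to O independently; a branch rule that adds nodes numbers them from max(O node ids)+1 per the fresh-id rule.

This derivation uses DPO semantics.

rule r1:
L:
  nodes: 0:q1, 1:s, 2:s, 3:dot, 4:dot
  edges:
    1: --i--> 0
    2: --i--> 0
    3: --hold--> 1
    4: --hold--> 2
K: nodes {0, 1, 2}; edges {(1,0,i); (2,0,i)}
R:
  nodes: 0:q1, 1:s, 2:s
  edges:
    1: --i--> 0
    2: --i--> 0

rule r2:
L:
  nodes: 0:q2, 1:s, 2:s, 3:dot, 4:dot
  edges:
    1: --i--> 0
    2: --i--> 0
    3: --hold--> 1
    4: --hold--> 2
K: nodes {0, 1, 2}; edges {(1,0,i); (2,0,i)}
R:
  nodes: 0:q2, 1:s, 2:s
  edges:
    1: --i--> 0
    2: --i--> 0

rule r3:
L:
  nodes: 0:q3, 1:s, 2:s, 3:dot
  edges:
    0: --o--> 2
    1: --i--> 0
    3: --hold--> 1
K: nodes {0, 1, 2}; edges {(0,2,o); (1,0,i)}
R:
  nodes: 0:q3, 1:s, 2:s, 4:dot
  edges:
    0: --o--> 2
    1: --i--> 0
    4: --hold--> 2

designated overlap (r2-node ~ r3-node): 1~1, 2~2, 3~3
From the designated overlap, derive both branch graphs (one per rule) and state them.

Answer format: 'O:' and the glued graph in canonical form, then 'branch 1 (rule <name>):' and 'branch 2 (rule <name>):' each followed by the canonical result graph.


O:
nodes: 0:q2, 1:s, 2:s, 3:dot, 4:dot, 5:q3
edges: (1,0,i); (1,5,i); (2,0,i); (3,1,hold); (4,2,hold); (5,2,o)
branch 1 (rule r2):
nodes: 0:q2, 1:s, 2:s, 5:q3
edges: (1,0,i); (1,5,i); (2,0,i); (5,2,o)
branch 2 (rule r3):
nodes: 0:q2, 1:s, 2:s, 4:dot, 5:q3, 6:dot
edges: (1,0,i); (1,5,i); (2,0,i); (4,2,hold); (5,2,o); (6,2,hold)


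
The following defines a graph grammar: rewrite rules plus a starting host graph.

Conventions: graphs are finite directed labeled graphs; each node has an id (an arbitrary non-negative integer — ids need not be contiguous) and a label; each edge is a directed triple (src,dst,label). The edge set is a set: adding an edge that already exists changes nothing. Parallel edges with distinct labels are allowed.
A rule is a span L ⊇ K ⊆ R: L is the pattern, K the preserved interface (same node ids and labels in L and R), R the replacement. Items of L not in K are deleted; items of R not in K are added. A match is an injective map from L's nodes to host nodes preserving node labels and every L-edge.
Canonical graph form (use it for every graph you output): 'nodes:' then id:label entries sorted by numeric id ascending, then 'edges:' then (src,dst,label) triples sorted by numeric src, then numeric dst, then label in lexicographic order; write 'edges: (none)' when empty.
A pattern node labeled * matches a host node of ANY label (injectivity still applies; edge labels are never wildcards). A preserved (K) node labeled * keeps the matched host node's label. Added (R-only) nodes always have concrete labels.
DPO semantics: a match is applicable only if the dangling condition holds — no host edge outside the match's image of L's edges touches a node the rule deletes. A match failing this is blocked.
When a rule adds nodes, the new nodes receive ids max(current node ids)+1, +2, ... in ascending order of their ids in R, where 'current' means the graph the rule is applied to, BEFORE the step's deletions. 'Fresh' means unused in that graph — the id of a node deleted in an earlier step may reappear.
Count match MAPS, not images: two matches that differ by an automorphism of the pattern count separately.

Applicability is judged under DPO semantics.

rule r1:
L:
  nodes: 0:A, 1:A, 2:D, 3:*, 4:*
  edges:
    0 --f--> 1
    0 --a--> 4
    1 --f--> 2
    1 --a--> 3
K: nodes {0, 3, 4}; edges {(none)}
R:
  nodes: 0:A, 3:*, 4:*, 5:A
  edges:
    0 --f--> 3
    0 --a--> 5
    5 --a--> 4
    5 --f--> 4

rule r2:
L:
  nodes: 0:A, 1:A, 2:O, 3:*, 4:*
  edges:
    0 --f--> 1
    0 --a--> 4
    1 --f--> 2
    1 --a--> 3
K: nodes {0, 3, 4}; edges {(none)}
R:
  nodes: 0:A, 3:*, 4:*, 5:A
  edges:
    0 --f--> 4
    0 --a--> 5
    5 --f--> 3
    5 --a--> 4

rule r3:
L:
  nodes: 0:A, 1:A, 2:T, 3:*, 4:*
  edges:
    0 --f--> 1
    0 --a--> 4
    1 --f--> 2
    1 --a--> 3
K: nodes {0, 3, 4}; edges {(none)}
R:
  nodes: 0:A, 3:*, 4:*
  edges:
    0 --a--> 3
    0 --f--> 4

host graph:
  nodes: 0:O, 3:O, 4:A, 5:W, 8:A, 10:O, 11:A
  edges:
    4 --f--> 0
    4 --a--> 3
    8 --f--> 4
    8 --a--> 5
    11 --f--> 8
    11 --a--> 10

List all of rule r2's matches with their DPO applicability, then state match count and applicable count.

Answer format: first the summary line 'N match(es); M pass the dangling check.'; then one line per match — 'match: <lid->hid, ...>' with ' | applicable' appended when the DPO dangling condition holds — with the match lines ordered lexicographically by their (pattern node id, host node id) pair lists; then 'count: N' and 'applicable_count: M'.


1 match(es); 1 pass the dangling check.
match: 0->8, 1->4, 2->0, 3->3, 4->5 | applicable
count: 1
applicable_count: 1


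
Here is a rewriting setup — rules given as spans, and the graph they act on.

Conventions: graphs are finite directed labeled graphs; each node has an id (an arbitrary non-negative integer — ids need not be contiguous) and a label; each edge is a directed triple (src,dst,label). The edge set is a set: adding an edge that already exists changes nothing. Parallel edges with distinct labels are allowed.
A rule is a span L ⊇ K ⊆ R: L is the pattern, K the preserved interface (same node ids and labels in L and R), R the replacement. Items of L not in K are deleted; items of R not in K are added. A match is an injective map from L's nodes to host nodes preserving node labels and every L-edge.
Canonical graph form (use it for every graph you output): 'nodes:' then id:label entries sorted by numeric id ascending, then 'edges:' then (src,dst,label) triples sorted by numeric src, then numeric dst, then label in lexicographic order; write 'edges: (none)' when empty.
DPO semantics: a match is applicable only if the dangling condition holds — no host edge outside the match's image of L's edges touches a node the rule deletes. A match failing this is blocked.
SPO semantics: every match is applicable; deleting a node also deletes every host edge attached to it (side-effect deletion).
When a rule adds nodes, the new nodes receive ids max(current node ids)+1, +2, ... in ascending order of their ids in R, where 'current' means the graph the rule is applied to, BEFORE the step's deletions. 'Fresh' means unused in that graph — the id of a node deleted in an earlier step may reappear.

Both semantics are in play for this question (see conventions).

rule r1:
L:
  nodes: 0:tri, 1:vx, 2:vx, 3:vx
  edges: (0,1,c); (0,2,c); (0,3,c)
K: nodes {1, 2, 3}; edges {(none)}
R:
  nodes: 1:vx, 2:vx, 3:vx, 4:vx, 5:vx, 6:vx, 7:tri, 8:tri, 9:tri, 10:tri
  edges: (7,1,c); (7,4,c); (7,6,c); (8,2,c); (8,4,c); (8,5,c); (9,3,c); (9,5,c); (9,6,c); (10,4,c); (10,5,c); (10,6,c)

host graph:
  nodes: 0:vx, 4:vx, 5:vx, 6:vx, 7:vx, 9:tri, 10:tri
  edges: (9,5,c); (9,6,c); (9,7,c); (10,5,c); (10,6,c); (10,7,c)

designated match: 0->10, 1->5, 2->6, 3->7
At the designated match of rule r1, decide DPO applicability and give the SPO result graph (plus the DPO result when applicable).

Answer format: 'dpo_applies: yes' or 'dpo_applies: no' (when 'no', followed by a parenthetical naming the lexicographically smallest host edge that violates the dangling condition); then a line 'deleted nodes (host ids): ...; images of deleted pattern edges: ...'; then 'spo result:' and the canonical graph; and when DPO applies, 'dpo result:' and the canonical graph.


dpo_applies: yes
deleted nodes (host ids): 10; images of deleted pattern edges: (10,5,c); (10,6,c); (10,7,c)
spo result:
nodes: 0:vx, 4:vx, 5:vx, 6:vx, 7:vx, 9:tri, 11:vx, 12:vx, 13:vx, 14:tri, 15:tri, 16:tri, 17:tri
edges: (9,5,c); (9,6,c); (9,7,c); (14,5,c); (14,11,c); (14,13,c); (15,6,c); (15,11,c); (15,12,c); (16,7,c); (16,12,c); (16,13,c); (17,11,c); (17,12,c); (17,13,c)
dpo result:
nodes: 0:vx, 4:vx, 5:vx, 6:vx, 7:vx, 9:tri, 11:vx, 12:vx, 13:vx, 14:tri, 15:tri, 16:tri, 17:tri
edges: (9,5,c); (9,6,c); (9,7,c); (14,5,c); (14,11,c); (14,13,c); (15,6,c); (15,11,c); (15,12,c); (16,7,c); (16,12,c); (16,13,c); (17,11,c); (17,12,c); (17,13,c)


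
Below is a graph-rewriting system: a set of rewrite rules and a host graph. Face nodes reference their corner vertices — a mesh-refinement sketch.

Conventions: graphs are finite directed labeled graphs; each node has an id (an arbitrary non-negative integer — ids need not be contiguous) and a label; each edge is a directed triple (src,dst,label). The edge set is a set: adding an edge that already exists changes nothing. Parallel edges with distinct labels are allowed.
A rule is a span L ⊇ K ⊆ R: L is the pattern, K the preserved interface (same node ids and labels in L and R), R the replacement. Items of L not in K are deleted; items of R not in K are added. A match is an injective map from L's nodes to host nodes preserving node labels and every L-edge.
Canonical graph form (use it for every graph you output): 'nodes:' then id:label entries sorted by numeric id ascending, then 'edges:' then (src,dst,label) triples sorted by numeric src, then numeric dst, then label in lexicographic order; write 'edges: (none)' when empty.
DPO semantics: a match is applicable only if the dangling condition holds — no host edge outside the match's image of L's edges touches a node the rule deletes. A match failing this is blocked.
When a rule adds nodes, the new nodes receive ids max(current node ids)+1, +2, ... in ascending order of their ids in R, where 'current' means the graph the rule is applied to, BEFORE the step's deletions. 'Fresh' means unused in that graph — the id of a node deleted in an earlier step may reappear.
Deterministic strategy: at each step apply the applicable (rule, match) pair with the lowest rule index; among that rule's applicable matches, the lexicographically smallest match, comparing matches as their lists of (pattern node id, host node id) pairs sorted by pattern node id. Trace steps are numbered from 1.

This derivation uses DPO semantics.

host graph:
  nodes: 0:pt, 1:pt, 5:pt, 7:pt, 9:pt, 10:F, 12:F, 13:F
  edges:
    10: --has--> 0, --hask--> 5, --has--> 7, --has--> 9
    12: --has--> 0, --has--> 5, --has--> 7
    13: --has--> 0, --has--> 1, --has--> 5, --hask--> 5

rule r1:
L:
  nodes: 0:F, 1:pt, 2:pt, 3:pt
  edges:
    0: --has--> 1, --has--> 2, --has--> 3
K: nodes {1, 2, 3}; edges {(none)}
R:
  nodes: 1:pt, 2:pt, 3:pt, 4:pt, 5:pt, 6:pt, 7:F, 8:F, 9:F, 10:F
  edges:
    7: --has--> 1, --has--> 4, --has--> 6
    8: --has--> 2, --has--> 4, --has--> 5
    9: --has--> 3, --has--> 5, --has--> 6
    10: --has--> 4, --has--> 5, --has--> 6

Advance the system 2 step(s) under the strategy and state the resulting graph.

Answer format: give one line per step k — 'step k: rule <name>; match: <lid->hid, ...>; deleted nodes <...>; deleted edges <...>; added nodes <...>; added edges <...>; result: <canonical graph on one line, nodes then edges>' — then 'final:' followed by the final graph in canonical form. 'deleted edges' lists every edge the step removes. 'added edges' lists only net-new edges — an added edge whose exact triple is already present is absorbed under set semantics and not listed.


step 1: rule r1; match: 0->12, 1->0, 2->5, 3->7; deleted nodes 12; deleted edges (12,0,has); (12,5,has); (12,7,has); added nodes 14, 15, 16, 17, 18, 19, 20; added edges (17,0,has); (17,14,has); (17,16,has); (18,5,has); (18,14,has); (18,15,has); (19,7,has); (19,15,has); (19,16,has); (20,14,has); (20,15,has); (20,16,has); result: nodes: 0:pt, 1:pt, 5:pt, 7:pt, 9:pt, 10:F, 13:F, 14:pt, 15:pt, 16:pt, 17:F, 18:F, 19:F, 20:F edges: (10,0,has); (10,5,hask); (10,7,has); (10,9,has); (13,0,has); (13,1,has); (13,5,has); (13,5,hask); (17,0,has); (17,14,has); (17,16,has); (18,5,has); (18,14,has); (18,15,has); (19,7,has); (19,15,has); (19,16,has); (20,14,has); (20,15,has); (20,16,has)
step 2: rule r1; match: 0->17, 1->0, 2->14, 3->16; deleted nodes 17; deleted edges (17,0,has); (17,14,has); (17,16,has); added nodes 21, 22, 23, 24, 25, 26, 27; added edges (24,0,has); (24,21,has); (24,23,has); (25,14,has); (25,21,has); (25,22,has); (26,16,has); (26,22,has); (26,23,has); (27,21,has); (27,22,has); (27,23,has); result: nodes: 0:pt, 1:pt, 5:pt, 7:pt, 9:pt, 10:F, 13:F, 14:pt, 15:pt, 16:pt, 18:F, 19:F, 20:F, 21:pt, 22:pt, 23:pt, 24:F, 25:F, 26:F, 27:F edges: (10,0,has); (10,5,hask); (10,7,has); (10,9,has); (13,0,has); (13,1,has); (13,5,has); (13,5,hask); (18,5,has); (18,14,has); (18,15,has); (19,7,has); (19,15,has); (19,16,has); (20,14,has); (20,15,has); (20,16,has); (24,0,has); (24,21,has); (24,23,has); (25,14,has); (25,21,has); (25,22,has); (26,16,has); (26,22,has); (26,23,has); (27,21,has); (27,22,has); (27,23,has)
final:
nodes: 0:pt, 1:pt, 5:pt, 7:pt, 9:pt, 10:F, 13:F, 14:pt, 15:pt, 16:pt, 18:F, 19:F, 20:F, 21:pt, 22:pt, 23:pt, 24:F, 25:F, 26:F, 27:F
edges: (10,0,has); (10,5,hask); (10,7,has); (10,9,has); (13,0,has); (13,1,has); (13,5,has); (13,5,hask); (18,5,has); (18,14,has); (18,15,has); (19,7,has); (19,15,has); (19,16,has); (20,14,has); (20,15,has); (20,16,has); (24,0,has); (24,21,has); (24,23,has); (25,14,has); (25,21,has); (25,22,has); (26,16,has); (26,22,has); (26,23,has); (27,21,has); (27,22,has); (27,23,has)


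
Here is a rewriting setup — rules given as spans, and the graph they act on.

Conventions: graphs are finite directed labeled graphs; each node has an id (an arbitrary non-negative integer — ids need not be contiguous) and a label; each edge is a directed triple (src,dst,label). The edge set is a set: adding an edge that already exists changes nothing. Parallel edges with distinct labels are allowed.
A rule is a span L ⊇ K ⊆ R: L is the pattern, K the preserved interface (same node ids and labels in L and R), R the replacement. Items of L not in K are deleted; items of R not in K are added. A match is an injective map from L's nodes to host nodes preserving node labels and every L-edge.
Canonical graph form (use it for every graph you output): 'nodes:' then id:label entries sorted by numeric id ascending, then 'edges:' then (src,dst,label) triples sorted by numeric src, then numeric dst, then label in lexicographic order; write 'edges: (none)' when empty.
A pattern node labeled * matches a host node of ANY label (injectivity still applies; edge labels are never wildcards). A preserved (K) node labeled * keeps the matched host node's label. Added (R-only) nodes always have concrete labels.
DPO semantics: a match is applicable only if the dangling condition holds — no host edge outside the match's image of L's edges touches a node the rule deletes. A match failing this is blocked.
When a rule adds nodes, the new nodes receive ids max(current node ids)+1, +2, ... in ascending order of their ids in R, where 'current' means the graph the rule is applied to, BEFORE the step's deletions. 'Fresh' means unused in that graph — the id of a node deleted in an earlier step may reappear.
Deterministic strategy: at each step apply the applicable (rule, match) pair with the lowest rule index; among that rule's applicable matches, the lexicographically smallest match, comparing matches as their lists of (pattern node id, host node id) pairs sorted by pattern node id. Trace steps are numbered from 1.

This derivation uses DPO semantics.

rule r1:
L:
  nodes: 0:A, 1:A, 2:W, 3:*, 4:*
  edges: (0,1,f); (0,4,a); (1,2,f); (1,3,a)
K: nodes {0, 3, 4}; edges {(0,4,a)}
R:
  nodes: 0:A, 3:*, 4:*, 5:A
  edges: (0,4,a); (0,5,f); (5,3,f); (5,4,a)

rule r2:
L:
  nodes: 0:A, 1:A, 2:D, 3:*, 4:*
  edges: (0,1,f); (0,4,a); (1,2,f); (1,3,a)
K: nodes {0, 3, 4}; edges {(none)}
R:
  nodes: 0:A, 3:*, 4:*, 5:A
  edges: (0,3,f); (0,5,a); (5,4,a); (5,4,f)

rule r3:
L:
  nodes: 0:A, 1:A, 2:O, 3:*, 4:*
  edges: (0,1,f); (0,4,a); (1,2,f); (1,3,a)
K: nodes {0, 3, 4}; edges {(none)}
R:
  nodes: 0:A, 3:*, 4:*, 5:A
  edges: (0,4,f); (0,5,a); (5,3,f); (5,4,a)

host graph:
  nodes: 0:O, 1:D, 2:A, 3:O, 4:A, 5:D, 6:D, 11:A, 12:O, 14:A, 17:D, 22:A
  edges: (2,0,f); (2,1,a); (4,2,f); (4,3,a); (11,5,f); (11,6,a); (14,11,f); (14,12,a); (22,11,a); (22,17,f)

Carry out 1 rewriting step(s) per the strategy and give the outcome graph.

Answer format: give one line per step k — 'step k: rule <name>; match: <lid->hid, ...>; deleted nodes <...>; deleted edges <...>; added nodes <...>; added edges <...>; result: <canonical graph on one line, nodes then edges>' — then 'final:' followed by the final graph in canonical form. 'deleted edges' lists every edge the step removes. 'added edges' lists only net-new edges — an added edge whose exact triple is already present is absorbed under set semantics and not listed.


step 1: rule r3; match: 0->4, 1->2, 2->0, 3->1, 4->3; deleted nodes 0, 2; deleted edges (2,0,f); (2,1,a); (4,2,f); (4,3,a); added nodes 23; added edges (4,3,f); (4,23,a); (23,1,f); (23,3,a); result: nodes: 1:D, 3:O, 4:A, 5:D, 6:D, 11:A, 12:O, 14:A, 17:D, 22:A, 23:A edges: (4,3,f); (4,23,a); (11,5,f); (11,6,a); (14,11,f); (14,12,a); (22,11,a); (22,17,f); (23,1,f); (23,3,a)
final:
nodes: 1:D, 3:O, 4:A, 5:D, 6:D, 11:A, 12:O, 14:A, 17:D, 22:A, 23:A
edges: (4,3,f); (4,23,a); (11,5,f); (11,6,a); (14,11,f); (14,12,a); (22,11,a); (22,17,f); (23,1,f); (23,3,a)


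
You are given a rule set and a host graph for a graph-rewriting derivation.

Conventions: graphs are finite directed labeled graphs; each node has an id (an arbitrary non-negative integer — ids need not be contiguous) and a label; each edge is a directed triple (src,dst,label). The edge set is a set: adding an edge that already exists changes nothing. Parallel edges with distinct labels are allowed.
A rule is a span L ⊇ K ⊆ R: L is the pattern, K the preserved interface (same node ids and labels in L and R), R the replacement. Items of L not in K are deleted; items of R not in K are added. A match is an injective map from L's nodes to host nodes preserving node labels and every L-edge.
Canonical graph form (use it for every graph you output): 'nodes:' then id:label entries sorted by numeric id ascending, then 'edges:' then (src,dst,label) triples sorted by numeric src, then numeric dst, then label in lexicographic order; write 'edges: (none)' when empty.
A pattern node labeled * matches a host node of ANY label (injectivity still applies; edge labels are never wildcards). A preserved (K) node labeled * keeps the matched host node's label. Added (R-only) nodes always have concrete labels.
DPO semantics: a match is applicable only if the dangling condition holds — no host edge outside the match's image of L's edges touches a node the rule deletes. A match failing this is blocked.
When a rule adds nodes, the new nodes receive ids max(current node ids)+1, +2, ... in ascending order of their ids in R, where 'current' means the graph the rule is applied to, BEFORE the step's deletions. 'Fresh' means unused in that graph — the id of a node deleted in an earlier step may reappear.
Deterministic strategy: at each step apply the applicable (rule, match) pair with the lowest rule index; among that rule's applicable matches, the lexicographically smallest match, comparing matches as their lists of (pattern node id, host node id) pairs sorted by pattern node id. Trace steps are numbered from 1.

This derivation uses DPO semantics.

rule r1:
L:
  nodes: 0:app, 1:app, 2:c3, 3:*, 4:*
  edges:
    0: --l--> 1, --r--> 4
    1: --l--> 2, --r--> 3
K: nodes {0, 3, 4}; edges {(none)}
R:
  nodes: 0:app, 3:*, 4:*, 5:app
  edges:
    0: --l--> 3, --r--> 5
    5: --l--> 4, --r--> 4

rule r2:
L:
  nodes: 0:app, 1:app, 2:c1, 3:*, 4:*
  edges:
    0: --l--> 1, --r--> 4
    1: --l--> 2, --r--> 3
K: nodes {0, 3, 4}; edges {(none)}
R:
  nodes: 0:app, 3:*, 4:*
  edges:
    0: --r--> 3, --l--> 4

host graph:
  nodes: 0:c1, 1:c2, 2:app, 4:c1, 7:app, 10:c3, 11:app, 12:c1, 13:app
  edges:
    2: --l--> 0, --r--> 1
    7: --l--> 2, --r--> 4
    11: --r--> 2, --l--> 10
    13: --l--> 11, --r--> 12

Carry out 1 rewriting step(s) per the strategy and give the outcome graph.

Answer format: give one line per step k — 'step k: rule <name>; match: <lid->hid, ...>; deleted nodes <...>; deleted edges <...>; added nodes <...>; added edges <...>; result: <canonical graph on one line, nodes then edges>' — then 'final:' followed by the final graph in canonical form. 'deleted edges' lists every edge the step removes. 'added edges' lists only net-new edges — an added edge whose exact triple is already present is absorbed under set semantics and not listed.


step 1: rule r1; match: 0->13, 1->11, 2->10, 3->2, 4->12; deleted nodes 10, 11; deleted edges (11,2,r); (11,10,l); (13,11,l); (13,12,r); added nodes 14; added edges (13,2,l); (13,14,r); (14,12,l); (14,12,r); result: nodes: 0:c1, 1:c2, 2:app, 4:c1, 7:app, 12:c1, 13:app, 14:app edges: (2,0,l); (2,1,r); (7,2,l); (7,4,r); (13,2,l); (13,14,r); (14,12,l); (14,12,r)
final:
nodes: 0:c1, 1:c2, 2:app, 4:c1, 7:app, 12:c1, 13:app, 14:app
edges: (2,0,l); (2,1,r); (7,2,l); (7,4,r); (13,2,l); (13,14,r); (14,12,l); (14,12,r)


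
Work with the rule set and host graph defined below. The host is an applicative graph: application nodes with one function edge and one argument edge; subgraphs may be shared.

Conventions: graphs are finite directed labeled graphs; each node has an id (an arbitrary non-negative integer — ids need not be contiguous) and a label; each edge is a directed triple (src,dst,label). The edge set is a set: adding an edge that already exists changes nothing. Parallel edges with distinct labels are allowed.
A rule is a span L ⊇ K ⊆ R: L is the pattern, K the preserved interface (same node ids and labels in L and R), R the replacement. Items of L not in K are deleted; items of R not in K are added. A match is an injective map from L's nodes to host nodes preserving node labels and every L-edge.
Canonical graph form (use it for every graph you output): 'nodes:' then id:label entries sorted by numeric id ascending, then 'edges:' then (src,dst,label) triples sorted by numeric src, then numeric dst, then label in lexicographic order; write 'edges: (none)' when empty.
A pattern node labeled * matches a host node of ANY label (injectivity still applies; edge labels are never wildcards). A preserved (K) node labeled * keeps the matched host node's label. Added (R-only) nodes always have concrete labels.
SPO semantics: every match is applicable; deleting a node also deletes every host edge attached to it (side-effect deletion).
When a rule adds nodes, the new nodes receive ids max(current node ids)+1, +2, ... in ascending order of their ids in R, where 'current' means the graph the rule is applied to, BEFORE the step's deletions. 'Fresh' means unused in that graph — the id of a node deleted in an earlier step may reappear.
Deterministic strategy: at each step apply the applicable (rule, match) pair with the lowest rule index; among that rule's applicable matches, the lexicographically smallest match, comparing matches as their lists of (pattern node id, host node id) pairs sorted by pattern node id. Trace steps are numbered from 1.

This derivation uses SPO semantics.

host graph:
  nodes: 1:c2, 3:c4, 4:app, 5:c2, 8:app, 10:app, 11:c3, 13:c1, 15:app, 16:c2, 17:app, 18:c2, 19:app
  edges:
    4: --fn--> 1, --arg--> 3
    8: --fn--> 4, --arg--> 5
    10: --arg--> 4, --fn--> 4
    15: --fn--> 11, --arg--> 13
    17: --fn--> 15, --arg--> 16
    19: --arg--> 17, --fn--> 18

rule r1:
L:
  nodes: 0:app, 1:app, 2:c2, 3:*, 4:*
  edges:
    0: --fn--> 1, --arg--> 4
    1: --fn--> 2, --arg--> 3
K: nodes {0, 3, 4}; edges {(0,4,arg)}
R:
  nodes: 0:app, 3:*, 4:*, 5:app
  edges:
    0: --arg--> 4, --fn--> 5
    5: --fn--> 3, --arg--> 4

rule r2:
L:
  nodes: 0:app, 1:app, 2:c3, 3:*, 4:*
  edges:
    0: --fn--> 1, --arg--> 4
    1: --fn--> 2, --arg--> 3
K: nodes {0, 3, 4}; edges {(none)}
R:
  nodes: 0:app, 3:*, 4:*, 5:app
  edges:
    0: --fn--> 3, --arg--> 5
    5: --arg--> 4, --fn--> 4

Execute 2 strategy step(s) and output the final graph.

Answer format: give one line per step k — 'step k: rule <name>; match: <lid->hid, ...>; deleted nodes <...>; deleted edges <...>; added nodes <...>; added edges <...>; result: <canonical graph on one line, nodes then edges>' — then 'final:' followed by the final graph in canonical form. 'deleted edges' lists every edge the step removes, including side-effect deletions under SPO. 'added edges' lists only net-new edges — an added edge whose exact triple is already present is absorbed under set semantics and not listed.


step 1: rule r1; match: 0->8, 1->4, 2->1, 3->3, 4->5; deleted nodes 1, 4; deleted edges (4,1,fn); (4,3,arg); (8,4,fn); (10,4,arg); (10,4,fn); added nodes 20; added edges (8,20,fn); (20,3,fn); (20,5,arg); result: nodes: 3:c4, 5:c2, 8:app, 10:app, 11:c3, 13:c1, 15:app, 16:c2, 17:app, 18:c2, 19:app, 20:app edges: (8,5,arg); (8,20,fn); (15,11,fn); (15,13,arg); (17,15,fn); (17,16,arg); (19,17,arg); (19,18,fn); (20,3,fn); (20,5,arg)
step 2: rule r2; match: 0->17, 1->15, 2->11, 3->13, 4->16; deleted nodes 11, 15; deleted edges (15,11,fn); (15,13,arg); (17,15,fn); (17,16,arg); added nodes 21; added edges (17,13,fn); (17,21,arg); (21,16,arg); (21,16,fn); result: nodes: 3:c4, 5:c2, 8:app, 10:app, 13:c1, 16:c2, 17:app, 18:c2, 19:app, 20:app, 21:app edges: (8,5,arg); (8,20,fn); (17,13,fn); (17,21,arg); (19,17,arg); (19,18,fn); (20,3,fn); (20,5,arg); (21,16,arg); (21,16,fn)
final:
nodes: 3:c4, 5:c2, 8:app, 10:app, 13:c1, 16:c2, 17:app, 18:c2, 19:app, 20:app, 21:app
edges: (8,5,arg); (8,20,fn); (17,13,fn); (17,21,arg); (19,17,arg); (19,18,fn); (20,3,fn); (20,5,arg); (21,16,arg); (21,16,fn)


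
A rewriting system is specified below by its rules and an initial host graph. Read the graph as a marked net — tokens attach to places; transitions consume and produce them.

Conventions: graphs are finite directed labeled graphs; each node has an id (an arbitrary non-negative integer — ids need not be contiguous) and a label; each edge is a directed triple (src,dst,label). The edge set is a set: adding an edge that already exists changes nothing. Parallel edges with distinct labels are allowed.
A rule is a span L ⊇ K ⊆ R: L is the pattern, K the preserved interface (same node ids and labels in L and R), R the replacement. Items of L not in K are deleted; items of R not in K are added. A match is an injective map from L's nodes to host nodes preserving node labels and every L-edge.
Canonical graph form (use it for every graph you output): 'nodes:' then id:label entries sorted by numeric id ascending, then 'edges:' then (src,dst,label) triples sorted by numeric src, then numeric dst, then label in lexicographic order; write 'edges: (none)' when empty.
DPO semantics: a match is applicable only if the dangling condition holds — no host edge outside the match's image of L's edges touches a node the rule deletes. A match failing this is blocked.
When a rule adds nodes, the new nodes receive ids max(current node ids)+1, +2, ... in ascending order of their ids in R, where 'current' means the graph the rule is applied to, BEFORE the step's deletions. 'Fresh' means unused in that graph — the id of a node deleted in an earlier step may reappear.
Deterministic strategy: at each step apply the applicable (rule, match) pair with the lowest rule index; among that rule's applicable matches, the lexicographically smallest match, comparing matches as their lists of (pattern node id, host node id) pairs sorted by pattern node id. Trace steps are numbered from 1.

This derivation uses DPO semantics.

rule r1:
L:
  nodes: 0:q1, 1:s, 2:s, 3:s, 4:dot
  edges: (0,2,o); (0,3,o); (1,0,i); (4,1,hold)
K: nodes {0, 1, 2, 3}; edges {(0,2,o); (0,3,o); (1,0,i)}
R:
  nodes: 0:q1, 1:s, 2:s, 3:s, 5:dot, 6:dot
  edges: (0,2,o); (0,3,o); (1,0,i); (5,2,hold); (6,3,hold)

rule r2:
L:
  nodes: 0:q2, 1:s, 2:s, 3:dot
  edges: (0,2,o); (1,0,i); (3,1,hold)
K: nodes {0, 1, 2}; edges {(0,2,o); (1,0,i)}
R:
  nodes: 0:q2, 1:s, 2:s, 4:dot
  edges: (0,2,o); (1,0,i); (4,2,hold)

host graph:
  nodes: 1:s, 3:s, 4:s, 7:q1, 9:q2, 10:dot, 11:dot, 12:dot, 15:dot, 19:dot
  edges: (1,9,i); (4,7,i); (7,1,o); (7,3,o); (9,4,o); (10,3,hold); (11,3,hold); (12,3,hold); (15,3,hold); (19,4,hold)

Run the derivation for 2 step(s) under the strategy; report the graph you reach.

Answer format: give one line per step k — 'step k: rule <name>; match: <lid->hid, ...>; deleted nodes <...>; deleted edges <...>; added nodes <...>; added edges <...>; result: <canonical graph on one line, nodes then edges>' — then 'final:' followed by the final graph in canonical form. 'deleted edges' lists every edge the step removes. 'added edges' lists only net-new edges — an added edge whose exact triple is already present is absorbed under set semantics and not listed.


step 1: rule r1; match: 0->7, 1->4, 2->1, 3->3, 4->19; deleted nodes 19; deleted edges (19,4,hold); added nodes 20, 21; added edges (20,1,hold); (21,3,hold); result: nodes: 1:s, 3:s, 4:s, 7:q1, 9:q2, 10:dot, 11:dot, 12:dot, 15:dot, 20:dot, 21:dot edges: (1,9,i); (4,7,i); (7,1,o); (7,3,o); (9,4,o); (10,3,hold); (11,3,hold); (12,3,hold); (15,3,hold); (20,1,hold); (21,3,hold)
step 2: rule r2; match: 0->9, 1->1, 2->4, 3->20; deleted nodes 20; deleted edges (20,1,hold); added nodes 22; added edges (22,4,hold); result: nodes: 1:s, 3:s, 4:s, 7:q1, 9:q2, 10:dot, 11:dot, 12:dot, 15:dot, 21:dot, 22:dot edges: (1,9,i); (4,7,i); (7,1,o); (7,3,o); (9,4,o); (10,3,hold); (11,3,hold); (12,3,hold); (15,3,hold); (21,3,hold); (22,4,hold)
final:
nodes: 1:s, 3:s, 4:s, 7:q1, 9:q2, 10:dot, 11:dot, 12:dot, 15:dot, 21:dot, 22:dot
edges: (1,9,i); (4,7,i); (7,1,o); (7,3,o); (9,4,o); (10,3,hold); (11,3,hold); (12,3,hold); (15,3,hold); (21,3,hold); (22,4,hold)
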